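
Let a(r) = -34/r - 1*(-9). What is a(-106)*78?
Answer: 38532/53 ≈ 727.02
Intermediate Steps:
a(r) = 9 - 34/r (a(r) = -34/r + 9 = 9 - 34/r)
a(-106)*78 = (9 - 34/(-106))*78 = (9 - 34*(-1/106))*78 = (9 + 17/53)*78 = (494/53)*78 = 38532/53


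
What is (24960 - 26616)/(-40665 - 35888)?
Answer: 1656/76553 ≈ 0.021632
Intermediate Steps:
(24960 - 26616)/(-40665 - 35888) = -1656/(-76553) = -1656*(-1/76553) = 1656/76553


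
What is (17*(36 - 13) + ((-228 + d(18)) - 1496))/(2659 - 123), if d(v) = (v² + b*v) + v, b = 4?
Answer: -919/2536 ≈ -0.36238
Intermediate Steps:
d(v) = v² + 5*v (d(v) = (v² + 4*v) + v = v² + 5*v)
(17*(36 - 13) + ((-228 + d(18)) - 1496))/(2659 - 123) = (17*(36 - 13) + ((-228 + 18*(5 + 18)) - 1496))/(2659 - 123) = (17*23 + ((-228 + 18*23) - 1496))/2536 = (391 + ((-228 + 414) - 1496))*(1/2536) = (391 + (186 - 1496))*(1/2536) = (391 - 1310)*(1/2536) = -919*1/2536 = -919/2536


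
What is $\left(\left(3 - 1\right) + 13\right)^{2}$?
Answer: $225$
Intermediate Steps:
$\left(\left(3 - 1\right) + 13\right)^{2} = \left(2 + 13\right)^{2} = 15^{2} = 225$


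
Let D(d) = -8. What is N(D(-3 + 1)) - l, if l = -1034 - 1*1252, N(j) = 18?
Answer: 2304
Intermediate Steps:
l = -2286 (l = -1034 - 1252 = -2286)
N(D(-3 + 1)) - l = 18 - 1*(-2286) = 18 + 2286 = 2304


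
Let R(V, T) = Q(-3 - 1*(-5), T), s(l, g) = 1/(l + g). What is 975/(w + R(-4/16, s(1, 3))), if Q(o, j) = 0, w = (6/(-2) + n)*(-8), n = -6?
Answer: 325/24 ≈ 13.542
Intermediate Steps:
s(l, g) = 1/(g + l)
w = 72 (w = (6/(-2) - 6)*(-8) = (6*(-½) - 6)*(-8) = (-3 - 6)*(-8) = -9*(-8) = 72)
R(V, T) = 0
975/(w + R(-4/16, s(1, 3))) = 975/(72 + 0) = 975/72 = 975*(1/72) = 325/24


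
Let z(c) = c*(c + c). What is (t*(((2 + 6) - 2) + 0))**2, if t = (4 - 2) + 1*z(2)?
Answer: 3600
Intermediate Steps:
z(c) = 2*c**2 (z(c) = c*(2*c) = 2*c**2)
t = 10 (t = (4 - 2) + 1*(2*2**2) = 2 + 1*(2*4) = 2 + 1*8 = 2 + 8 = 10)
(t*(((2 + 6) - 2) + 0))**2 = (10*(((2 + 6) - 2) + 0))**2 = (10*((8 - 2) + 0))**2 = (10*(6 + 0))**2 = (10*6)**2 = 60**2 = 3600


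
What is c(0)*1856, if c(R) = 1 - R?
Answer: 1856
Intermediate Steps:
c(0)*1856 = (1 - 1*0)*1856 = (1 + 0)*1856 = 1*1856 = 1856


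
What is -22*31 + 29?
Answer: -653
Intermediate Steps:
-22*31 + 29 = -682 + 29 = -653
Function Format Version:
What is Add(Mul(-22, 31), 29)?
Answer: -653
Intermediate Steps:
Add(Mul(-22, 31), 29) = Add(-682, 29) = -653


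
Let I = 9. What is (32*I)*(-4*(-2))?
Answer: 2304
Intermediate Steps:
(32*I)*(-4*(-2)) = (32*9)*(-4*(-2)) = 288*8 = 2304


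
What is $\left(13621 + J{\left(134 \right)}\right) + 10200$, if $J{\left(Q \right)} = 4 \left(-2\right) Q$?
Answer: $22749$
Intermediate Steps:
$J{\left(Q \right)} = - 8 Q$
$\left(13621 + J{\left(134 \right)}\right) + 10200 = \left(13621 - 1072\right) + 10200 = 12549 + 10200 = 22749$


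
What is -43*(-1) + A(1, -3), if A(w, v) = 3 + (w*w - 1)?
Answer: 46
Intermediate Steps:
A(w, v) = 2 + w² (A(w, v) = 3 + (w² - 1) = 3 + (-1 + w²) = 2 + w²)
-43*(-1) + A(1, -3) = -43*(-1) + (2 + 1²) = 43 + (2 + 1) = 43 + 3 = 46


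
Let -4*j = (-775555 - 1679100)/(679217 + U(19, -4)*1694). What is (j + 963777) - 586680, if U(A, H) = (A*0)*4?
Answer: 146360746693/388124 ≈ 3.7710e+5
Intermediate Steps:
U(A, H) = 0 (U(A, H) = 0*4 = 0)
j = 350665/388124 (j = -(-775555 - 1679100)/(4*(679217 + 0*1694)) = -(-2454655)/(4*(679217 + 0)) = -(-2454655)/(4*679217) = -¼*(-350665/97031) = 350665/388124 ≈ 0.90349)
(j + 963777) - 586680 = (350665/388124 + 963777) - 586680 = 374065335013/388124 - 586680 = 146360746693/388124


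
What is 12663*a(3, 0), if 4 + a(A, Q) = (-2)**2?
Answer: 0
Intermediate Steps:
a(A, Q) = 0 (a(A, Q) = -4 + (-2)**2 = -4 + 4 = 0)
12663*a(3, 0) = 12663*0 = 0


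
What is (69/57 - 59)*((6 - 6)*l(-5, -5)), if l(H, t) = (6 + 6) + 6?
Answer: 0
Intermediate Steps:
l(H, t) = 18 (l(H, t) = 12 + 6 = 18)
(69/57 - 59)*((6 - 6)*l(-5, -5)) = (69/57 - 59)*((6 - 6)*18) = (69*(1/57) - 59)*(0*18) = (23/19 - 59)*0 = -1098/19*0 = 0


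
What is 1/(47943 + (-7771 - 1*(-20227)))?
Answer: 1/60399 ≈ 1.6557e-5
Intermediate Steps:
1/(47943 + (-7771 - 1*(-20227))) = 1/(47943 + (-7771 + 20227)) = 1/(47943 + 12456) = 1/60399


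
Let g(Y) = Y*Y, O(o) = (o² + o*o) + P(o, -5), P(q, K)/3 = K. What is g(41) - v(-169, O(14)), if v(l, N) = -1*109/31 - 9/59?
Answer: 3081259/1829 ≈ 1684.7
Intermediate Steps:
P(q, K) = 3*K
O(o) = -15 + 2*o² (O(o) = (o² + o*o) + 3*(-5) = (o² + o²) - 15 = 2*o² - 15 = -15 + 2*o²)
v(l, N) = -6710/1829 (v(l, N) = -109*1/31 - 9*1/59 = -109/31 - 9/59 = -6710/1829)
g(Y) = Y²
g(41) - v(-169, O(14)) = 41² - 1*(-6710/1829) = 1681 + 6710/1829 = 3081259/1829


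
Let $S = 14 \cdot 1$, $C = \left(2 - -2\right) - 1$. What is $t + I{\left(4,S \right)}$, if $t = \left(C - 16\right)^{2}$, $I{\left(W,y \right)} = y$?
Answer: $183$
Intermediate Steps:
$C = 3$ ($C = \left(2 + 2\right) - 1 = 4 - 1 = 3$)
$S = 14$
$t = 169$ ($t = \left(3 - 16\right)^{2} = \left(-13\right)^{2} = 169$)
$t + I{\left(4,S \right)} = 169 + 14 = 183$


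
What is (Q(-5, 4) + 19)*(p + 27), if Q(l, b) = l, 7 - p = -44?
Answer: 1092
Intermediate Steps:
p = 51 (p = 7 - 1*(-44) = 7 + 44 = 51)
(Q(-5, 4) + 19)*(p + 27) = (-5 + 19)*(51 + 27) = 14*78 = 1092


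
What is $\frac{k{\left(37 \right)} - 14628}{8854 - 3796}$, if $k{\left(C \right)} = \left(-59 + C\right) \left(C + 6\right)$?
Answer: $- \frac{7787}{2529} \approx -3.0791$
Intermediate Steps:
$k{\left(C \right)} = \left(-59 + C\right) \left(6 + C\right)$
$\frac{k{\left(37 \right)} - 14628}{8854 - 3796} = \frac{\left(-354 + 37^{2} - 1961\right) - 14628}{8854 - 3796} = \frac{\left(-354 + 1369 - 1961\right) - 14628}{5058} = \left(-946 - 14628\right) \frac{1}{5058} = \left(-15574\right) \frac{1}{5058} = - \frac{7787}{2529}$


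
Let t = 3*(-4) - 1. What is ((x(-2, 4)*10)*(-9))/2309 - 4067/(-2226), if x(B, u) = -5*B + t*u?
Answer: 2543569/734262 ≈ 3.4641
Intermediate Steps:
t = -13 (t = -12 - 1 = -13)
x(B, u) = -13*u - 5*B (x(B, u) = -5*B - 13*u = -13*u - 5*B)
((x(-2, 4)*10)*(-9))/2309 - 4067/(-2226) = (((-13*4 - 5*(-2))*10)*(-9))/2309 - 4067/(-2226) = (((-52 + 10)*10)*(-9))*(1/2309) - 4067*(-1/2226) = (-42*10*(-9))*(1/2309) + 581/318 = -420*(-9)*(1/2309) + 581/318 = 3780*(1/2309) + 581/318 = 3780/2309 + 581/318 = 2543569/734262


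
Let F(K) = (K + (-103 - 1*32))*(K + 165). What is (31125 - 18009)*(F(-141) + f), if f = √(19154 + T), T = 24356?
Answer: -86880384 + 13116*√43510 ≈ -8.4145e+7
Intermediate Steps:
F(K) = (-135 + K)*(165 + K) (F(K) = (K + (-103 - 32))*(165 + K) = (K - 135)*(165 + K) = (-135 + K)*(165 + K))
f = √43510 (f = √(19154 + 24356) = √43510 ≈ 208.59)
(31125 - 18009)*(F(-141) + f) = (31125 - 18009)*((-22275 + (-141)² + 30*(-141)) + √43510) = 13116*((-22275 + 19881 - 4230) + √43510) = 13116*(-6624 + √43510) = -86880384 + 13116*√43510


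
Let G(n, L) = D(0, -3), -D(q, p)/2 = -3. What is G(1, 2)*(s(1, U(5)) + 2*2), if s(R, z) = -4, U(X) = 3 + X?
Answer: 0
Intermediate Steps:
D(q, p) = 6 (D(q, p) = -2*(-3) = 6)
G(n, L) = 6
G(1, 2)*(s(1, U(5)) + 2*2) = 6*(-4 + 2*2) = 6*(-4 + 4) = 6*0 = 0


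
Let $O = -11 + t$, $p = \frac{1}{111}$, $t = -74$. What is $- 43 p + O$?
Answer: $- \frac{9478}{111} \approx -85.387$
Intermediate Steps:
$p = \frac{1}{111} \approx 0.009009$
$O = -85$ ($O = -11 - 74 = -85$)
$- 43 p + O = \left(-43\right) \frac{1}{111} - 85 = - \frac{43}{111} - 85 = - \frac{9478}{111}$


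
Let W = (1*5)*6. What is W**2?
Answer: 900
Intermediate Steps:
W = 30 (W = 5*6 = 30)
W**2 = 30**2 = 900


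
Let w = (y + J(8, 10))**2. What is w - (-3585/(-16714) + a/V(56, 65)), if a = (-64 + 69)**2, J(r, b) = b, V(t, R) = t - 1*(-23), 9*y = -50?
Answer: 2055863335/106952886 ≈ 19.222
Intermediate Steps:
y = -50/9 (y = (1/9)*(-50) = -50/9 ≈ -5.5556)
V(t, R) = 23 + t (V(t, R) = t + 23 = 23 + t)
a = 25 (a = 5**2 = 25)
w = 1600/81 (w = (-50/9 + 10)**2 = (40/9)**2 = 1600/81 ≈ 19.753)
w - (-3585/(-16714) + a/V(56, 65)) = 1600/81 - (-3585/(-16714) + 25/(23 + 56)) = 1600/81 - (-3585*(-1/16714) + 25/79) = 1600/81 - (3585/16714 + 25*(1/79)) = 1600/81 - (3585/16714 + 25/79) = 1600/81 - 1*701065/1320406 = 1600/81 - 701065/1320406 = 2055863335/106952886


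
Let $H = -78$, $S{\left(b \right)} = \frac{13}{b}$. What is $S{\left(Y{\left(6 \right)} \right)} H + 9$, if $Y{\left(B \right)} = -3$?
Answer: $347$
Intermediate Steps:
$S{\left(Y{\left(6 \right)} \right)} H + 9 = \frac{13}{-3} \left(-78\right) + 9 = 13 \left(- \frac{1}{3}\right) \left(-78\right) + 9 = \left(- \frac{13}{3}\right) \left(-78\right) + 9 = 338 + 9 = 347$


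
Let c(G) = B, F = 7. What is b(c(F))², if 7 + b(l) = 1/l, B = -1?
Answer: 64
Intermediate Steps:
c(G) = -1
b(l) = -7 + 1/l
b(c(F))² = (-7 + 1/(-1))² = (-7 - 1)² = (-8)² = 64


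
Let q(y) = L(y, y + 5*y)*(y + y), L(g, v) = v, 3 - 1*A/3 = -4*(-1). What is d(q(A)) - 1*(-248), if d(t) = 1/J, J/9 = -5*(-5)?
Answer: 55801/225 ≈ 248.00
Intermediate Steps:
A = -3 (A = 9 - (-12)*(-1) = 9 - 3*4 = 9 - 12 = -3)
J = 225 (J = 9*(-5*(-5)) = 9*25 = 225)
q(y) = 12*y² (q(y) = (y + 5*y)*(y + y) = (6*y)*(2*y) = 12*y²)
d(t) = 1/225
d(q(A)) - 1*(-248) = 1/225 - 1*(-248) = 1/225 + 248 = 55801/225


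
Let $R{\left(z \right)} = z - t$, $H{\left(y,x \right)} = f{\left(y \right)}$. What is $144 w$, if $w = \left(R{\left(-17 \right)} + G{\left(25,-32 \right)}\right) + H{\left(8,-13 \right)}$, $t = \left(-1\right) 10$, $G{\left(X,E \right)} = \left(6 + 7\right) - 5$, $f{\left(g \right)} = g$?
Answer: $1296$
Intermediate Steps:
$G{\left(X,E \right)} = 8$ ($G{\left(X,E \right)} = 13 - 5 = 8$)
$H{\left(y,x \right)} = y$
$t = -10$
$R{\left(z \right)} = 10 + z$ ($R{\left(z \right)} = z - -10 = z + 10 = 10 + z$)
$w = 9$ ($w = \left(\left(10 - 17\right) + 8\right) + 8 = \left(-7 + 8\right) + 8 = 1 + 8 = 9$)
$144 w = 144 \cdot 9 = 1296$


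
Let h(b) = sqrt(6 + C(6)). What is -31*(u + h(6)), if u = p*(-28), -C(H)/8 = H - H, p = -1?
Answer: -868 - 31*sqrt(6) ≈ -943.93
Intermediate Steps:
C(H) = 0 (C(H) = -8*(H - H) = -8*0 = 0)
h(b) = sqrt(6) (h(b) = sqrt(6 + 0) = sqrt(6))
u = 28 (u = -1*(-28) = 28)
-31*(u + h(6)) = -31*(28 + sqrt(6)) = -868 - 31*sqrt(6)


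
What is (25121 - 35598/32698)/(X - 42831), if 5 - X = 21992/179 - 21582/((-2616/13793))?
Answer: -58810153576/366958651123 ≈ -0.16026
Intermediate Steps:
X = -81559639/716 (X = 5 - (21992/179 - 21582/((-2616/13793))) = 5 - (21992*(1/179) - 21582/((-2616*1/13793))) = 5 - (21992/179 - 21582/(-2616/13793)) = 5 - (21992/179 - 21582*(-13793/2616)) = 5 - (21992/179 + 455169/4) = 5 - 1*81563219/716 = 5 - 81563219/716 = -81559639/716 ≈ -1.1391e+5)
(25121 - 35598/32698)/(X - 42831) = (25121 - 35598/32698)/(-81559639/716 - 42831) = (25121 - 35598*1/32698)/(-112226635/716) = (25121 - 17799/16349)*(-716/112226635) = (410685430/16349)*(-716/112226635) = -58810153576/366958651123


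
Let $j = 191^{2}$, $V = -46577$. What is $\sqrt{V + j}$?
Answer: $4 i \sqrt{631} \approx 100.48 i$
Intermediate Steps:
$j = 36481$
$\sqrt{V + j} = \sqrt{-46577 + 36481} = \sqrt{-10096} = 4 i \sqrt{631}$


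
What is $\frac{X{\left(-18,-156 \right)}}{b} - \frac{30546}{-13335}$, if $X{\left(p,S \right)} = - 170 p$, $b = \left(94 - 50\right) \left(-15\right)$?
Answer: $- \frac{114693}{48895} \approx -2.3457$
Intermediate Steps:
$b = -660$ ($b = 44 \left(-15\right) = -660$)
$\frac{X{\left(-18,-156 \right)}}{b} - \frac{30546}{-13335} = \frac{\left(-170\right) \left(-18\right)}{-660} - \frac{30546}{-13335} = 3060 \left(- \frac{1}{660}\right) - - \frac{10182}{4445} = - \frac{51}{11} + \frac{10182}{4445} = - \frac{114693}{48895}$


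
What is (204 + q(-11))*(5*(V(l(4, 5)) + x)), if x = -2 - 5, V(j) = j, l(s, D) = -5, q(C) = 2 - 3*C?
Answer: -14340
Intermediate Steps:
x = -7
(204 + q(-11))*(5*(V(l(4, 5)) + x)) = (204 + (2 - 3*(-11)))*(5*(-5 - 7)) = (204 + (2 + 33))*(5*(-12)) = (204 + 35)*(-60) = 239*(-60) = -14340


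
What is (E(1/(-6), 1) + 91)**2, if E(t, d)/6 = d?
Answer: 9409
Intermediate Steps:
E(t, d) = 6*d
(E(1/(-6), 1) + 91)**2 = (6*1 + 91)**2 = (6 + 91)**2 = 97**2 = 9409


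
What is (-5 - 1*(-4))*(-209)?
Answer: 209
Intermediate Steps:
(-5 - 1*(-4))*(-209) = (-5 + 4)*(-209) = -1*(-209) = 209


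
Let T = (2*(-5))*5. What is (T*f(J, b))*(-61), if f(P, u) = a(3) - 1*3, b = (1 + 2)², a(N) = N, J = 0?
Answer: 0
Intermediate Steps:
b = 9 (b = 3² = 9)
T = -50 (T = -10*5 = -50)
f(P, u) = 0 (f(P, u) = 3 - 1*3 = 3 - 3 = 0)
(T*f(J, b))*(-61) = -50*0*(-61) = 0*(-61) = 0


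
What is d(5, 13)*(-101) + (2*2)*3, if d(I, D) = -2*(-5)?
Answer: -998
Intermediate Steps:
d(I, D) = 10
d(5, 13)*(-101) + (2*2)*3 = 10*(-101) + (2*2)*3 = -1010 + 4*3 = -1010 + 12 = -998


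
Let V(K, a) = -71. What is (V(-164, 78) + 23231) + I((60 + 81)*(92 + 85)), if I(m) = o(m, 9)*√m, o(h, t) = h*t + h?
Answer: 23160 + 748710*√2773 ≈ 3.9450e+7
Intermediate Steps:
o(h, t) = h + h*t
I(m) = 10*m^(3/2) (I(m) = (m*(1 + 9))*√m = (m*10)*√m = (10*m)*√m = 10*m^(3/2))
(V(-164, 78) + 23231) + I((60 + 81)*(92 + 85)) = (-71 + 23231) + 10*((60 + 81)*(92 + 85))^(3/2) = 23160 + 10*(141*177)^(3/2) = 23160 + 10*24957^(3/2) = 23160 + 10*(74871*√2773) = 23160 + 748710*√2773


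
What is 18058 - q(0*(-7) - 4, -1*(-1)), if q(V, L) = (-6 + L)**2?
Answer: 18033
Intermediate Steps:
18058 - q(0*(-7) - 4, -1*(-1)) = 18058 - (-6 - 1*(-1))**2 = 18058 - (-6 + 1)**2 = 18058 - 1*(-5)**2 = 18058 - 1*25 = 18058 - 25 = 18033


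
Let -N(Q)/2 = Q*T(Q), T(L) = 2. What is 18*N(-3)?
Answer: 216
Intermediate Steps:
N(Q) = -4*Q (N(Q) = -2*Q*2 = -4*Q)
18*N(-3) = 18*(-4*(-3)) = 18*12 = 216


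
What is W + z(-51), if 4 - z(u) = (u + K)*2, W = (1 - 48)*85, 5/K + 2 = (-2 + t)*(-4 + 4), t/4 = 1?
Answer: -3884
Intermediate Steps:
t = 4 (t = 4*1 = 4)
K = -5/2 (K = 5/(-2 + (-2 + 4)*(-4 + 4)) = 5/(-2 + 2*0) = 5/(-2 + 0) = 5/(-2) = 5*(-½) = -5/2 ≈ -2.5000)
W = -3995 (W = -47*85 = -3995)
z(u) = 9 - 2*u (z(u) = 4 - (u - 5/2)*2 = 4 - (-5/2 + u)*2 = 4 - (-5 + 2*u) = 4 + (5 - 2*u) = 9 - 2*u)
W + z(-51) = -3995 + (9 - 2*(-51)) = -3995 + (9 + 102) = -3995 + 111 = -3884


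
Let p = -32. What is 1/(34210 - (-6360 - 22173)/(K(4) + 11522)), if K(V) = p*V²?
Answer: 3670/125560211 ≈ 2.9229e-5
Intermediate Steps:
K(V) = -32*V²
1/(34210 - (-6360 - 22173)/(K(4) + 11522)) = 1/(34210 - (-6360 - 22173)/(-32*4² + 11522)) = 1/(34210 - (-28533)/(-32*16 + 11522)) = 1/(34210 - (-28533)/(-512 + 11522)) = 1/(34210 - (-28533)/11010) = 1/(34210 - 1*(-9511/3670)) = 1/(34210 + 9511/3670) = 1/(125560211/3670) = 3670/125560211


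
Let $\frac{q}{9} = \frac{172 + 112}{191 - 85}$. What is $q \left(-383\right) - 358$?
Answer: $- \frac{508448}{53} \approx -9593.4$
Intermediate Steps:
$q = \frac{1278}{53}$ ($q = 9 \frac{172 + 112}{191 - 85} = 9 \cdot \frac{284}{106} = 9 \cdot 284 \cdot \frac{1}{106} = 9 \cdot \frac{142}{53} = \frac{1278}{53} \approx 24.113$)
$q \left(-383\right) - 358 = \frac{1278}{53} \left(-383\right) - 358 = - \frac{489474}{53} - 358 = - \frac{508448}{53}$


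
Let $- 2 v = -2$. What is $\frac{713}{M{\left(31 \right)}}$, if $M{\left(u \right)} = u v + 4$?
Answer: $\frac{713}{35} \approx 20.371$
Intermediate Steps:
$v = 1$ ($v = \left(- \frac{1}{2}\right) \left(-2\right) = 1$)
$M{\left(u \right)} = 4 + u$ ($M{\left(u \right)} = u 1 + 4 = u + 4 = 4 + u$)
$\frac{713}{M{\left(31 \right)}} = \frac{713}{4 + 31} = \frac{713}{35}$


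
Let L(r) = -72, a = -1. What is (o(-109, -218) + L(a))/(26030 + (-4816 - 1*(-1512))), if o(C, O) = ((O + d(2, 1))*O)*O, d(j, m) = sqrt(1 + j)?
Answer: -5180152/11363 + 23762*sqrt(3)/11363 ≈ -452.26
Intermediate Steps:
o(C, O) = O**2*(O + sqrt(3)) (o(C, O) = ((O + sqrt(1 + 2))*O)*O = ((O + sqrt(3))*O)*O = (O*(O + sqrt(3)))*O = O**2*(O + sqrt(3)))
(o(-109, -218) + L(a))/(26030 + (-4816 - 1*(-1512))) = ((-218)**2*(-218 + sqrt(3)) - 72)/(26030 + (-4816 - 1*(-1512))) = (47524*(-218 + sqrt(3)) - 72)/(26030 + (-4816 + 1512)) = ((-10360232 + 47524*sqrt(3)) - 72)/(26030 - 3304) = (-10360304 + 47524*sqrt(3))/22726 = (-10360304 + 47524*sqrt(3))*(1/22726) = -5180152/11363 + 23762*sqrt(3)/11363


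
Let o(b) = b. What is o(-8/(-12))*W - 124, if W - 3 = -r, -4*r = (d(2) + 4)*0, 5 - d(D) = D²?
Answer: -122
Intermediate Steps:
d(D) = 5 - D²
r = 0 (r = -((5 - 1*2²) + 4)*0/4 = -((5 - 1*4) + 4)*0/4 = -((5 - 4) + 4)*0/4 = -(1 + 4)*0/4 = -5*0/4 = -¼*0 = 0)
W = 3 (W = 3 - 1*0 = 3 + 0 = 3)
o(-8/(-12))*W - 124 = -8/(-12)*3 - 124 = -8*(-1/12)*3 - 124 = (⅔)*3 - 124 = 2 - 124 = -122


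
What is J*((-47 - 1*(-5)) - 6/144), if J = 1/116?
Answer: -1009/2784 ≈ -0.36243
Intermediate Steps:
J = 1/116 ≈ 0.0086207
J*((-47 - 1*(-5)) - 6/144) = ((-47 - 1*(-5)) - 6/144)/116 = ((-47 + 5) - 6*1/144)/116 = (-42 - 1/24)/116 = (1/116)*(-1009/24) = -1009/2784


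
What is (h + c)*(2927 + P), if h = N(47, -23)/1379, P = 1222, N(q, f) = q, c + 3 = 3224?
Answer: 18429053094/1379 ≈ 1.3364e+7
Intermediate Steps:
c = 3221 (c = -3 + 3224 = 3221)
h = 47/1379 ≈ 0.034083
(h + c)*(2927 + P) = (47/1379 + 3221)*(2927 + 1222) = (4441806/1379)*4149 = 18429053094/1379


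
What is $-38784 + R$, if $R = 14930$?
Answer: $-23854$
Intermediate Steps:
$-38784 + R = -38784 + 14930 = -23854$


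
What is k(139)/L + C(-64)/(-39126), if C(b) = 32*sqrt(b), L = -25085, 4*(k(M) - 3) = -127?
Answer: 23/20068 - 128*I/19563 ≈ 0.0011461 - 0.006543*I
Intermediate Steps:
k(M) = -115/4 (k(M) = 3 + (1/4)*(-127) = 3 - 127/4 = -115/4)
k(139)/L + C(-64)/(-39126) = -115/4/(-25085) + (32*sqrt(-64))/(-39126) = -115/4*(-1/25085) + (32*(8*I))*(-1/39126) = 23/20068 + (256*I)*(-1/39126) = 23/20068 - 128*I/19563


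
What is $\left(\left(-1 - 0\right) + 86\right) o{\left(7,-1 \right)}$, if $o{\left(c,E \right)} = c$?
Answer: $595$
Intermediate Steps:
$\left(\left(-1 - 0\right) + 86\right) o{\left(7,-1 \right)} = \left(\left(-1 - 0\right) + 86\right) 7 = \left(\left(-1 + 0\right) + 86\right) 7 = \left(-1 + 86\right) 7 = 85 \cdot 7 = 595$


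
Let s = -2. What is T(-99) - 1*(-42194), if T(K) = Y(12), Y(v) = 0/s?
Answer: 42194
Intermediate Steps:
Y(v) = 0 (Y(v) = 0/(-2) = 0*(-½) = 0)
T(K) = 0
T(-99) - 1*(-42194) = 0 - 1*(-42194) = 0 + 42194 = 42194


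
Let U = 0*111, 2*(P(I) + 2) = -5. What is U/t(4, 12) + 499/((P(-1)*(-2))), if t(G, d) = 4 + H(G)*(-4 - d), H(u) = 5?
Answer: 499/9 ≈ 55.444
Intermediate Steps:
P(I) = -9/2 (P(I) = -2 + (1/2)*(-5) = -2 - 5/2 = -9/2)
t(G, d) = -16 - 5*d (t(G, d) = 4 + 5*(-4 - d) = 4 + (-20 - 5*d) = -16 - 5*d)
U = 0
U/t(4, 12) + 499/((P(-1)*(-2))) = 0/(-16 - 5*12) + 499/((-9/2*(-2))) = 0/(-16 - 60) + 499/9 = 0/(-76) + 499*(1/9) = 0*(-1/76) + 499/9 = 0 + 499/9 = 499/9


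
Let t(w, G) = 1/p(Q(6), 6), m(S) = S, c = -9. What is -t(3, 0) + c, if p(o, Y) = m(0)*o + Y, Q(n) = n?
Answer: -55/6 ≈ -9.1667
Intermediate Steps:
p(o, Y) = Y (p(o, Y) = 0*o + Y = 0 + Y = Y)
t(w, G) = 1/6
-t(3, 0) + c = -1*1/6 - 9 = -1/6 - 9 = -55/6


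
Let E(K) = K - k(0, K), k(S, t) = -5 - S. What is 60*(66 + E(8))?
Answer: 4740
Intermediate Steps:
E(K) = 5 + K (E(K) = K - (-5 - 1*0) = K - (-5 + 0) = K - 1*(-5) = K + 5 = 5 + K)
60*(66 + E(8)) = 60*(66 + (5 + 8)) = 60*(66 + 13) = 60*79 = 4740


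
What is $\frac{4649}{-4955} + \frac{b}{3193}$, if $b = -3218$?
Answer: $- \frac{30789447}{15821315} \approx -1.9461$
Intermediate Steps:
$\frac{4649}{-4955} + \frac{b}{3193} = \frac{4649}{-4955} - \frac{3218}{3193} = 4649 \left(- \frac{1}{4955}\right) - \frac{3218}{3193} = - \frac{4649}{4955} - \frac{3218}{3193} = - \frac{30789447}{15821315}$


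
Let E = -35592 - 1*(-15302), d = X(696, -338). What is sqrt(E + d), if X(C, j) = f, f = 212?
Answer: I*sqrt(20078) ≈ 141.7*I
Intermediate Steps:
X(C, j) = 212
d = 212
E = -20290 (E = -35592 + 15302 = -20290)
sqrt(E + d) = sqrt(-20290 + 212) = sqrt(-20078) = I*sqrt(20078)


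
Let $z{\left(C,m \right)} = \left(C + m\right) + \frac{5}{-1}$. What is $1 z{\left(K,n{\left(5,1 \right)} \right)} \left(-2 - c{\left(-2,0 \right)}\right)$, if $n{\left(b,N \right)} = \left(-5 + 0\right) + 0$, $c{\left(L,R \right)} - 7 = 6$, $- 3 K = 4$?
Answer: $170$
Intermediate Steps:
$K = - \frac{4}{3}$ ($K = \left(- \frac{1}{3}\right) 4 = - \frac{4}{3} \approx -1.3333$)
$c{\left(L,R \right)} = 13$ ($c{\left(L,R \right)} = 7 + 6 = 13$)
$n{\left(b,N \right)} = -5$ ($n{\left(b,N \right)} = -5 + 0 = -5$)
$z{\left(C,m \right)} = -5 + C + m$ ($z{\left(C,m \right)} = \left(C + m\right) + 5 \left(-1\right) = \left(C + m\right) - 5 = -5 + C + m$)
$1 z{\left(K,n{\left(5,1 \right)} \right)} \left(-2 - c{\left(-2,0 \right)}\right) = 1 \left(-5 - \frac{4}{3} - 5\right) \left(-2 - 13\right) = 1 \left(- \frac{34}{3}\right) \left(-2 - 13\right) = \left(- \frac{34}{3}\right) \left(-15\right) = 170$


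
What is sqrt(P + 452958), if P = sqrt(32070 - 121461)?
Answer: sqrt(452958 + I*sqrt(89391)) ≈ 673.02 + 0.222*I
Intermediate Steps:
P = I*sqrt(89391) (P = sqrt(-89391) = I*sqrt(89391) ≈ 298.98*I)
sqrt(P + 452958) = sqrt(I*sqrt(89391) + 452958) = sqrt(452958 + I*sqrt(89391))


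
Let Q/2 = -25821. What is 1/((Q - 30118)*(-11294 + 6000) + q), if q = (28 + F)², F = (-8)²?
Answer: 1/432845904 ≈ 2.3103e-9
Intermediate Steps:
Q = -51642 (Q = 2*(-25821) = -51642)
F = 64
q = 8464 (q = (28 + 64)² = 92² = 8464)
1/((Q - 30118)*(-11294 + 6000) + q) = 1/((-51642 - 30118)*(-11294 + 6000) + 8464) = 1/(-81760*(-5294) + 8464) = 1/(432837440 + 8464) = 1/432845904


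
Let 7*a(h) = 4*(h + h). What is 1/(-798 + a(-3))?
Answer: -7/5610 ≈ -0.0012478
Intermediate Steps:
a(h) = 8*h/7 (a(h) = (4*(h + h))/7 = (4*(2*h))/7 = (8*h)/7 = 8*h/7)
1/(-798 + a(-3)) = 1/(-798 + (8/7)*(-3)) = 1/(-798 - 24/7) = 1/(-5610/7) = -7/5610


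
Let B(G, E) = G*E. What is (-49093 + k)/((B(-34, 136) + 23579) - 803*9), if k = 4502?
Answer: -44591/11728 ≈ -3.8021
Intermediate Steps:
B(G, E) = E*G
(-49093 + k)/((B(-34, 136) + 23579) - 803*9) = (-49093 + 4502)/((136*(-34) + 23579) - 803*9) = -44591/((-4624 + 23579) - 7227) = -44591/(18955 - 7227) = -44591/11728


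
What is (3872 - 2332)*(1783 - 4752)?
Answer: -4572260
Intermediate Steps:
(3872 - 2332)*(1783 - 4752) = 1540*(-2969) = -4572260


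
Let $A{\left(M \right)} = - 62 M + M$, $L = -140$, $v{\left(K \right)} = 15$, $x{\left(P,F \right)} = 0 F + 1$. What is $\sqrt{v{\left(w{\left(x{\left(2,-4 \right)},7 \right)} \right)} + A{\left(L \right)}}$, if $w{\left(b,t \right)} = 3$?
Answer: $\sqrt{8555} \approx 92.493$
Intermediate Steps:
$x{\left(P,F \right)} = 1$ ($x{\left(P,F \right)} = 0 + 1 = 1$)
$A{\left(M \right)} = - 61 M$
$\sqrt{v{\left(w{\left(x{\left(2,-4 \right)},7 \right)} \right)} + A{\left(L \right)}} = \sqrt{15 - -8540} = \sqrt{15 + 8540} = \sqrt{8555}$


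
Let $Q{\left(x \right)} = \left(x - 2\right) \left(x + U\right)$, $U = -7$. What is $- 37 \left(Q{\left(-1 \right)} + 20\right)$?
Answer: $-1628$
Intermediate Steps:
$Q{\left(x \right)} = \left(-7 + x\right) \left(-2 + x\right)$ ($Q{\left(x \right)} = \left(x - 2\right) \left(x - 7\right) = \left(-2 + x\right) \left(-7 + x\right) = \left(-7 + x\right) \left(-2 + x\right)$)
$- 37 \left(Q{\left(-1 \right)} + 20\right) = - 37 \left(\left(14 + \left(-1\right)^{2} - -9\right) + 20\right) = - 37 \left(\left(14 + 1 + 9\right) + 20\right) = - 37 \left(24 + 20\right) = \left(-37\right) 44 = -1628$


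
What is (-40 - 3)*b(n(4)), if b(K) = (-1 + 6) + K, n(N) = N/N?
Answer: -258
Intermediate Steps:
n(N) = 1
b(K) = 5 + K
(-40 - 3)*b(n(4)) = (-40 - 3)*(5 + 1) = -43*6 = -258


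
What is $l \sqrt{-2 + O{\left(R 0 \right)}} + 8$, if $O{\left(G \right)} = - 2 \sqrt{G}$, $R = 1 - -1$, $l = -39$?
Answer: $8 - 39 i \sqrt{2} \approx 8.0 - 55.154 i$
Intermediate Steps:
$R = 2$ ($R = 1 + 1 = 2$)
$l \sqrt{-2 + O{\left(R 0 \right)}} + 8 = - 39 \sqrt{-2 - 2 \sqrt{2 \cdot 0}} + 8 = - 39 \sqrt{-2 - 2 \sqrt{0}} + 8 = - 39 \sqrt{-2 - 0} + 8 = - 39 \sqrt{-2 + 0} + 8 = - 39 \sqrt{-2} + 8 = - 39 i \sqrt{2} + 8 = 8 - 39 i \sqrt{2}$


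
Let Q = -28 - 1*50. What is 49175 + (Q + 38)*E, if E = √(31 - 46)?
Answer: 49175 - 40*I*√15 ≈ 49175.0 - 154.92*I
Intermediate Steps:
Q = -78 (Q = -28 - 50 = -78)
E = I*√15 (E = √(-15) = I*√15 ≈ 3.873*I)
49175 + (Q + 38)*E = 49175 + (-78 + 38)*(I*√15) = 49175 - 40*I*√15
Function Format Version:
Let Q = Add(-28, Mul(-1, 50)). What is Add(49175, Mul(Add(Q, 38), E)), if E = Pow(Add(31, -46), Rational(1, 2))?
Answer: Add(49175, Mul(-40, I, Pow(15, Rational(1, 2)))) ≈ Add(49175., Mul(-154.92, I))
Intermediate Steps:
Q = -78 (Q = Add(-28, -50) = -78)
E = Mul(I, Pow(15, Rational(1, 2))) (E = Pow(-15, Rational(1, 2)) = Mul(I, Pow(15, Rational(1, 2))) ≈ Mul(3.8730, I))
Add(49175, Mul(Add(Q, 38), E)) = Add(49175, Mul(Add(-78, 38), Mul(I, Pow(15, Rational(1, 2))))) = Add(49175, Mul(-40, Mul(I, Pow(15, Rational(1, 2))))) = Add(49175, Mul(-40, I, Pow(15, Rational(1, 2))))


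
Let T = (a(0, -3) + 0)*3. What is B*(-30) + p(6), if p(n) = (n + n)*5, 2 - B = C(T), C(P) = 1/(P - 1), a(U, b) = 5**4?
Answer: 15/937 ≈ 0.016009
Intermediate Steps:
a(U, b) = 625
T = 1875 (T = (625 + 0)*3 = 625*3 = 1875)
C(P) = 1/(-1 + P)
B = 3747/1874 (B = 2 - 1/(-1 + 1875) = 2 - 1/1874 = 3747/1874 ≈ 1.9995)
p(n) = 10*n (p(n) = (2*n)*5 = 10*n)
B*(-30) + p(6) = (3747/1874)*(-30) + 10*6 = -56205/937 + 60 = 15/937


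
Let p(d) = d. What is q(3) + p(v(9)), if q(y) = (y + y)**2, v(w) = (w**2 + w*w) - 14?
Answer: 184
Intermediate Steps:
v(w) = -14 + 2*w**2 (v(w) = (w**2 + w**2) - 14 = 2*w**2 - 14 = -14 + 2*w**2)
q(y) = 4*y**2 (q(y) = (2*y)**2 = 4*y**2)
q(3) + p(v(9)) = 4*3**2 + (-14 + 2*9**2) = 4*9 + (-14 + 2*81) = 36 + (-14 + 162) = 36 + 148 = 184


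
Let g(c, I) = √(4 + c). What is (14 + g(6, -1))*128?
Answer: 1792 + 128*√10 ≈ 2196.8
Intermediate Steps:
(14 + g(6, -1))*128 = (14 + √(4 + 6))*128 = (14 + √10)*128 = 1792 + 128*√10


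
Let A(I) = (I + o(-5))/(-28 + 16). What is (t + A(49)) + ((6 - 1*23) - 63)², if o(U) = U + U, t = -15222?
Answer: -35301/4 ≈ -8825.3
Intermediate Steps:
o(U) = 2*U
A(I) = ⅚ - I/12 (A(I) = (I + 2*(-5))/(-28 + 16) = (I - 10)/(-12) = (-10 + I)*(-1/12) = ⅚ - I/12)
(t + A(49)) + ((6 - 1*23) - 63)² = (-15222 + (⅚ - 1/12*49)) + ((6 - 1*23) - 63)² = (-15222 + (⅚ - 49/12)) + ((6 - 23) - 63)² = (-15222 - 13/4) + (-17 - 63)² = -60901/4 + (-80)² = -60901/4 + 6400 = -35301/4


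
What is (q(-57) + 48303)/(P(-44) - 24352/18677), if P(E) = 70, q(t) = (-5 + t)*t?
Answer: 968159649/1283038 ≈ 754.58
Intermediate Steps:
q(t) = t*(-5 + t)
(q(-57) + 48303)/(P(-44) - 24352/18677) = (-57*(-5 - 57) + 48303)/(70 - 24352/18677) = (-57*(-62) + 48303)/(70 - 24352*1/18677) = (3534 + 48303)/(70 - 24352/18677) = 51837/(1283038/18677) = 51837*(18677/1283038) = 968159649/1283038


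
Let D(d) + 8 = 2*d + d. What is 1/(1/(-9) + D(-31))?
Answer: -9/910 ≈ -0.0098901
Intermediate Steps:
D(d) = -8 + 3*d (D(d) = -8 + (2*d + d) = -8 + 3*d)
1/(1/(-9) + D(-31)) = 1/(1/(-9) + (-8 + 3*(-31))) = 1/(-⅑ + (-8 - 93)) = 1/(-⅑ - 101) = 1/(-910/9) = -9/910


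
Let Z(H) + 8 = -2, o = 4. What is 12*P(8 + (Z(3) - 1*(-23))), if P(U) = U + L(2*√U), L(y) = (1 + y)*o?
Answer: 300 + 96*√21 ≈ 739.93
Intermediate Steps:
L(y) = 4 + 4*y (L(y) = (1 + y)*4 = 4 + 4*y)
Z(H) = -10 (Z(H) = -8 - 2 = -10)
P(U) = 4 + U + 8*√U (P(U) = U + (4 + 4*(2*√U)) = U + (4 + 8*√U) = 4 + U + 8*√U)
12*P(8 + (Z(3) - 1*(-23))) = 12*(4 + (8 + (-10 - 1*(-23))) + 8*√(8 + (-10 - 1*(-23)))) = 12*(4 + (8 + (-10 + 23)) + 8*√(8 + (-10 + 23))) = 12*(4 + (8 + 13) + 8*√(8 + 13)) = 12*(4 + 21 + 8*√21) = 12*(25 + 8*√21) = 300 + 96*√21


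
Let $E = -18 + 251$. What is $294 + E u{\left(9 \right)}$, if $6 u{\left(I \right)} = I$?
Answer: $\frac{1287}{2} \approx 643.5$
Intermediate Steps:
$u{\left(I \right)} = \frac{I}{6}$
$E = 233$
$294 + E u{\left(9 \right)} = 294 + 233 \cdot \frac{1}{6} \cdot 9 = 294 + 233 \cdot \frac{3}{2} = 294 + \frac{699}{2} = \frac{1287}{2}$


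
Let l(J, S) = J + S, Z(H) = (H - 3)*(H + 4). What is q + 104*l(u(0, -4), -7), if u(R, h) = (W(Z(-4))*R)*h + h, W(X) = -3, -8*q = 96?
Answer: -1156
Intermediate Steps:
q = -12 (q = -⅛*96 = -12)
Z(H) = (-3 + H)*(4 + H)
u(R, h) = h - 3*R*h (u(R, h) = (-3*R)*h + h = -3*R*h + h = h - 3*R*h)
q + 104*l(u(0, -4), -7) = -12 + 104*(-4*(1 - 3*0) - 7) = -12 + 104*(-4*(1 + 0) - 7) = -12 + 104*(-4*1 - 7) = -12 + 104*(-4 - 7) = -12 + 104*(-11) = -12 - 1144 = -1156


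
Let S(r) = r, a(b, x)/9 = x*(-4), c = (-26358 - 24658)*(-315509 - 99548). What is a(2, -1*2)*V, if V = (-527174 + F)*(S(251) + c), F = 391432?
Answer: -206947837205420112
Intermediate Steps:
c = 21174547912 (c = -51016*(-415057) = 21174547912)
a(b, x) = -36*x (a(b, x) = 9*(x*(-4)) = 9*(-4*x) = -36*x)
V = -2874275516741946 (V = (-527174 + 391432)*(251 + 21174547912) = -135742*21174548163 = -2874275516741946)
a(2, -1*2)*V = -(-36)*2*(-2874275516741946) = -36*(-2)*(-2874275516741946) = 72*(-2874275516741946) = -206947837205420112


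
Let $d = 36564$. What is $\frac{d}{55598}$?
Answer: $\frac{18282}{27799} \approx 0.65765$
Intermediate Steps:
$\frac{d}{55598} = \frac{36564}{55598} = 36564 \cdot \frac{1}{55598} = \frac{18282}{27799}$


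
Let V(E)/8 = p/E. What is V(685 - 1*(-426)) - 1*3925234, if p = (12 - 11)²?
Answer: -4360934966/1111 ≈ -3.9252e+6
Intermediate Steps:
p = 1 (p = 1² = 1)
V(E) = 8/E (V(E) = 8*(1/E) = 8/E)
V(685 - 1*(-426)) - 1*3925234 = 8/(685 - 1*(-426)) - 1*3925234 = 8/(685 + 426) - 3925234 = 8/1111 - 3925234 = -4360934966/1111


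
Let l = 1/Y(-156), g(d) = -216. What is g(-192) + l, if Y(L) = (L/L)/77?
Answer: -139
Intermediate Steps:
Y(L) = 1/77 (Y(L) = 1*(1/77) = 1/77)
l = 77 (l = 1/(1/77) = 77)
g(-192) + l = -216 + 77 = -139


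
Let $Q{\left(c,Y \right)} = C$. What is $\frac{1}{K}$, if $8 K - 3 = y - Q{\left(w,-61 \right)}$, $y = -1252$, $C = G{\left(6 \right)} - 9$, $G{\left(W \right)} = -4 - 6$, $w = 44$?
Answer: $- \frac{4}{615} \approx -0.0065041$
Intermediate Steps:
$G{\left(W \right)} = -10$ ($G{\left(W \right)} = -4 - 6 = -10$)
$C = -19$ ($C = -10 - 9 = -19$)
$Q{\left(c,Y \right)} = -19$
$K = - \frac{615}{4}$ ($K = \frac{3}{8} + \frac{-1252 - -19}{8} = \frac{3}{8} + \frac{-1252 + 19}{8} = \frac{3}{8} + \frac{1}{8} \left(-1233\right) = \frac{3}{8} - \frac{1233}{8} = - \frac{615}{4} \approx -153.75$)
$\frac{1}{K} = \frac{1}{- \frac{615}{4}} = - \frac{4}{615}$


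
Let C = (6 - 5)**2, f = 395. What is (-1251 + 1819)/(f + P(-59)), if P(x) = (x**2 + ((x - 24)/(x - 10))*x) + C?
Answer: 4899/32827 ≈ 0.14924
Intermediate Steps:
C = 1 (C = 1**2 = 1)
P(x) = 1 + x**2 + x*(-24 + x)/(-10 + x) (P(x) = (x**2 + ((x - 24)/(x - 10))*x) + 1 = (x**2 + ((-24 + x)/(-10 + x))*x) + 1 = (x**2 + x*(-24 + x)/(-10 + x)) + 1 = 1 + x**2 + x*(-24 + x)/(-10 + x))
(-1251 + 1819)/(f + P(-59)) = (-1251 + 1819)/(395 + (-10 + (-59)**3 - 23*(-59) - 9*(-59)**2)/(-10 - 59)) = 568/(395 + (-10 - 205379 + 1357 - 9*3481)/(-69)) = 568/(395 - (-10 - 205379 + 1357 - 31329)/69) = 568/(395 - 1/69*(-235361)) = 568/(395 + 235361/69) = 568/(262616/69) = 568*(69/262616) = 4899/32827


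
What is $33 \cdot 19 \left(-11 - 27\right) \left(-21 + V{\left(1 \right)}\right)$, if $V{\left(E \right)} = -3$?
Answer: $571824$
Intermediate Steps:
$33 \cdot 19 \left(-11 - 27\right) \left(-21 + V{\left(1 \right)}\right) = 33 \cdot 19 \left(-11 - 27\right) \left(-21 - 3\right) = 627 \left(\left(-38\right) \left(-24\right)\right) = 627 \cdot 912 = 571824$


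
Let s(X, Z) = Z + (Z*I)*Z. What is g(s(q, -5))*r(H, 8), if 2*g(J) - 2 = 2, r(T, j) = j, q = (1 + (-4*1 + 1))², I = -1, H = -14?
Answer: 16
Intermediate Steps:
q = 4 (q = (1 + (-4 + 1))² = (1 - 3)² = (-2)² = 4)
s(X, Z) = Z - Z² (s(X, Z) = Z + (Z*(-1))*Z = Z + (-Z)*Z = Z - Z²)
g(J) = 2 (g(J) = 1 + (½)*2 = 1 + 1 = 2)
g(s(q, -5))*r(H, 8) = 2*8 = 16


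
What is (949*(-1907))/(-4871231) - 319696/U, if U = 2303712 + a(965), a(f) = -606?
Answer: 100412188307/431498513211 ≈ 0.23271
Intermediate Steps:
U = 2303106 (U = 2303712 - 606 = 2303106)
(949*(-1907))/(-4871231) - 319696/U = (949*(-1907))/(-4871231) - 319696/2303106 = -1809743*(-1/4871231) - 319696*1/2303106 = 1809743/4871231 - 12296/88581 = 100412188307/431498513211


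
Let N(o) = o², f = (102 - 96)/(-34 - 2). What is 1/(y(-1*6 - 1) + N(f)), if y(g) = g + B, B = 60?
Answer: 36/1909 ≈ 0.018858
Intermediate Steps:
f = -⅙ (f = 6/(-36) = 6*(-1/36) = -⅙ ≈ -0.16667)
y(g) = 60 + g (y(g) = g + 60 = 60 + g)
1/(y(-1*6 - 1) + N(f)) = 1/((60 + (-1*6 - 1)) + (-⅙)²) = 1/((60 + (-6 - 1)) + 1/36) = 1/((60 - 7) + 1/36) = 1/(53 + 1/36) = 1/(1909/36) = 36/1909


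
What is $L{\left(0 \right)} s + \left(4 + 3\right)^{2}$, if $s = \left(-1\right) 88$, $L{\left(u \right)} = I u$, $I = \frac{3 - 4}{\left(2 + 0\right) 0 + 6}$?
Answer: $49$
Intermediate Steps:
$I = - \frac{1}{6}$ ($I = - \frac{1}{2 \cdot 0 + 6} = - \frac{1}{0 + 6} = - \frac{1}{6} \approx -0.16667$)
$L{\left(u \right)} = - \frac{u}{6}$
$s = -88$
$L{\left(0 \right)} s + \left(4 + 3\right)^{2} = \left(- \frac{1}{6}\right) 0 \left(-88\right) + \left(4 + 3\right)^{2} = 0 \left(-88\right) + 7^{2} = 0 + 49 = 49$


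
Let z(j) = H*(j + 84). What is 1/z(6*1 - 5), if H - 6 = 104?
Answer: 1/9350 ≈ 0.00010695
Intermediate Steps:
H = 110 (H = 6 + 104 = 110)
z(j) = 9240 + 110*j (z(j) = 110*(j + 84) = 110*(84 + j) = 9240 + 110*j)
1/z(6*1 - 5) = 1/(9240 + 110*(6*1 - 5)) = 1/(9240 + 110*(6 - 5)) = 1/(9240 + 110*1) = 1/(9240 + 110) = 1/9350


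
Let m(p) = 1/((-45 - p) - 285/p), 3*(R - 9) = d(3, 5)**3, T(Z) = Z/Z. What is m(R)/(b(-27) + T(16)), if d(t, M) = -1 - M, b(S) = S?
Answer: -21/12298 ≈ -0.0017076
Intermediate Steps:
T(Z) = 1
R = -63 (R = 9 + (-1 - 1*5)**3/3 = 9 + (-1 - 5)**3/3 = 9 + (1/3)*(-6)**3 = 9 + (1/3)*(-216) = 9 - 72 = -63)
m(p) = 1/(-45 - p - 285/p)
m(R)/(b(-27) + T(16)) = (-1*(-63)/(285 + (-63)**2 + 45*(-63)))/(-27 + 1) = -1*(-63)/(285 + 3969 - 2835)/(-26) = -1*(-63)/1419*(-1/26) = -1*(-63)*1/1419*(-1/26) = (21/473)*(-1/26) = -21/12298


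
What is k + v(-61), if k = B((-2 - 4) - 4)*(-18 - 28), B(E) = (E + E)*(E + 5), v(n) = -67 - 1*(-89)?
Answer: -4578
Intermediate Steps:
v(n) = 22 (v(n) = -67 + 89 = 22)
B(E) = 2*E*(5 + E) (B(E) = (2*E)*(5 + E) = 2*E*(5 + E))
k = -4600 (k = (2*((-2 - 4) - 4)*(5 + ((-2 - 4) - 4)))*(-18 - 28) = (2*(-6 - 4)*(5 + (-6 - 4)))*(-46) = (2*(-10)*(5 - 10))*(-46) = (2*(-10)*(-5))*(-46) = 100*(-46) = -4600)
k + v(-61) = -4600 + 22 = -4578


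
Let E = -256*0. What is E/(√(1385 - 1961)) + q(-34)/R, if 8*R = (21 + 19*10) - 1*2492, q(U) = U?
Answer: 272/2281 ≈ 0.11925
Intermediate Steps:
E = 0
R = -2281/8 (R = ((21 + 19*10) - 1*2492)/8 = ((21 + 190) - 2492)/8 = (211 - 2492)/8 = (⅛)*(-2281) = -2281/8 ≈ -285.13)
E/(√(1385 - 1961)) + q(-34)/R = 0/(√(1385 - 1961)) - 34/(-2281/8) = 0/(√(-576)) - 34*(-8/2281) = 0/((24*I)) + 272/2281 = 0*(-I/24) + 272/2281 = 0 + 272/2281 = 272/2281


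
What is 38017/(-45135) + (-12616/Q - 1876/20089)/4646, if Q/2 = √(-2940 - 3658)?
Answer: -1774172057329/2106303625845 + 1577*I*√6598/7663577 ≈ -0.84232 + 0.016715*I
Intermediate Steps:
Q = 2*I*√6598 (Q = 2*√(-2940 - 3658) = 2*√(-6598) = 2*(I*√6598) = 2*I*√6598 ≈ 162.46*I)
38017/(-45135) + (-12616/Q - 1876/20089)/4646 = 38017/(-45135) + (-12616*(-I*√6598/13196) - 1876/20089)/4646 = 38017*(-1/45135) + (-(-3154)*I*√6598/3299 - 1876*1/20089)*(1/4646) = -38017/45135 + (3154*I*√6598/3299 - 1876/20089)*(1/4646) = -38017/45135 + (-1876/20089 + 3154*I*√6598/3299)*(1/4646) = -38017/45135 + (-938/46666747 + 1577*I*√6598/7663577) = -1774172057329/2106303625845 + 1577*I*√6598/7663577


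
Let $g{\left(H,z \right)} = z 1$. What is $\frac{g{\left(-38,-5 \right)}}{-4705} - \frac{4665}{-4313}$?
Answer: $\frac{4394078}{4058533} \approx 1.0827$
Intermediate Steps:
$g{\left(H,z \right)} = z$
$\frac{g{\left(-38,-5 \right)}}{-4705} - \frac{4665}{-4313} = - \frac{5}{-4705} - \frac{4665}{-4313} = \left(-5\right) \left(- \frac{1}{4705}\right) - - \frac{4665}{4313} = \frac{1}{941} + \frac{4665}{4313} = \frac{4394078}{4058533}$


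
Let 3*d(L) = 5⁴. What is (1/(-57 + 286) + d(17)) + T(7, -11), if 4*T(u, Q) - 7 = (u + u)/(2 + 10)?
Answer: 385415/1832 ≈ 210.38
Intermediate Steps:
d(L) = 625/3 (d(L) = (⅓)*5⁴ = (⅓)*625 = 625/3)
T(u, Q) = 7/4 + u/24 (T(u, Q) = 7/4 + ((u + u)/(2 + 10))/4 = 7/4 + ((2*u)/12)/4 = 7/4 + ((2*u)*(1/12))/4 = 7/4 + (u/6)/4 = 7/4 + u/24)
(1/(-57 + 286) + d(17)) + T(7, -11) = (1/(-57 + 286) + 625/3) + (7/4 + (1/24)*7) = (1/229 + 625/3) + (7/4 + 7/24) = (1/229 + 625/3) + 49/24 = 143128/687 + 49/24 = 385415/1832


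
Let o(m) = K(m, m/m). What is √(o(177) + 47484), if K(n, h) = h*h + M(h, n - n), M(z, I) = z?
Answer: √47486 ≈ 217.91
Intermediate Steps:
K(n, h) = h + h² (K(n, h) = h*h + h = h² + h = h + h²)
o(m) = 2 (o(m) = (m/m)*(1 + m/m) = 1*(1 + 1) = 1*2 = 2)
√(o(177) + 47484) = √(2 + 47484) = √47486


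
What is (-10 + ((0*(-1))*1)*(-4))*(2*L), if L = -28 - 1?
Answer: 580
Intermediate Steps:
L = -29
(-10 + ((0*(-1))*1)*(-4))*(2*L) = (-10 + ((0*(-1))*1)*(-4))*(2*(-29)) = (-10 + (0*1)*(-4))*(-58) = (-10 + 0*(-4))*(-58) = (-10 + 0)*(-58) = -10*(-58) = 580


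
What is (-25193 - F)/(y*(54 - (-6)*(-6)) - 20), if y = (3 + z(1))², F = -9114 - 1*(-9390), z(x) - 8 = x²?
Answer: -25469/2572 ≈ -9.9024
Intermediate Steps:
z(x) = 8 + x²
F = 276 (F = -9114 + 9390 = 276)
y = 144 (y = (3 + (8 + 1²))² = (3 + (8 + 1))² = (3 + 9)² = 12² = 144)
(-25193 - F)/(y*(54 - (-6)*(-6)) - 20) = (-25193 - 1*276)/(144*(54 - (-6)*(-6)) - 20) = (-25193 - 276)/(144*(54 - 1*36) - 20) = -25469/(144*(54 - 36) - 20) = -25469/(144*18 - 20) = -25469/(2592 - 20) = -25469/2572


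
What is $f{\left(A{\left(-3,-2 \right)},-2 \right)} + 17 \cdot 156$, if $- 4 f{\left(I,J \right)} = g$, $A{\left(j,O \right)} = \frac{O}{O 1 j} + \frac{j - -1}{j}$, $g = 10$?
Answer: $\frac{5299}{2} \approx 2649.5$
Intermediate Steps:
$A{\left(j,O \right)} = \frac{1}{j} + \frac{1 + j}{j}$ ($A{\left(j,O \right)} = \frac{O}{O j} + \frac{j + 1}{j} = O \frac{1}{O j} + \frac{1 + j}{j} = \frac{1}{j} + \frac{1 + j}{j}$)
$f{\left(I,J \right)} = - \frac{5}{2}$ ($f{\left(I,J \right)} = \left(- \frac{1}{4}\right) 10 = - \frac{5}{2}$)
$f{\left(A{\left(-3,-2 \right)},-2 \right)} + 17 \cdot 156 = - \frac{5}{2} + 17 \cdot 156 = - \frac{5}{2} + 2652 = \frac{5299}{2}$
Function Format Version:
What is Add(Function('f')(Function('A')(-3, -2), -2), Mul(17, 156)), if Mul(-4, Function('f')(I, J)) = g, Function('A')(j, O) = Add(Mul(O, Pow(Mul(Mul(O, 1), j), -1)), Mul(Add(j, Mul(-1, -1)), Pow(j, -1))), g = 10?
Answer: Rational(5299, 2) ≈ 2649.5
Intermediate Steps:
Function('A')(j, O) = Add(Pow(j, -1), Mul(Pow(j, -1), Add(1, j))) (Function('A')(j, O) = Add(Mul(O, Pow(Mul(O, j), -1)), Mul(Add(j, 1), Pow(j, -1))) = Add(Mul(O, Mul(Pow(O, -1), Pow(j, -1))), Mul(Add(1, j), Pow(j, -1))) = Add(Pow(j, -1), Mul(Pow(j, -1), Add(1, j))))
Function('f')(I, J) = Rational(-5, 2) (Function('f')(I, J) = Mul(Rational(-1, 4), 10) = Rational(-5, 2))
Add(Function('f')(Function('A')(-3, -2), -2), Mul(17, 156)) = Add(Rational(-5, 2), Mul(17, 156)) = Add(Rational(-5, 2), 2652) = Rational(5299, 2)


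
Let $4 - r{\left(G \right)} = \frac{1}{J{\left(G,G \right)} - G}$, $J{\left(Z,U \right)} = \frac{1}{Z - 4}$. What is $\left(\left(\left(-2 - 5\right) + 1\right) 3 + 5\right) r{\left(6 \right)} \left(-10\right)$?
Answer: $\frac{5980}{11} \approx 543.64$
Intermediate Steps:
$J{\left(Z,U \right)} = \frac{1}{-4 + Z}$
$r{\left(G \right)} = 4 - \frac{1}{\frac{1}{-4 + G} - G}$
$\left(\left(\left(-2 - 5\right) + 1\right) 3 + 5\right) r{\left(6 \right)} \left(-10\right) = \left(\left(\left(-2 - 5\right) + 1\right) 3 + 5\right) \frac{-4 + \left(1 + 4 \cdot 6\right) \left(-4 + 6\right)}{-1 + 6 \left(-4 + 6\right)} \left(-10\right) = \left(\left(-7 + 1\right) 3 + 5\right) \frac{-4 + \left(1 + 24\right) 2}{-1 + 6 \cdot 2} \left(-10\right) = \left(\left(-6\right) 3 + 5\right) \frac{-4 + 25 \cdot 2}{-1 + 12} \left(-10\right) = \left(-18 + 5\right) \frac{-4 + 50}{11} \left(-10\right) = - 13 \cdot \frac{1}{11} \cdot 46 \left(-10\right) = \left(-13\right) \frac{46}{11} \left(-10\right) = \left(- \frac{598}{11}\right) \left(-10\right) = \frac{5980}{11}$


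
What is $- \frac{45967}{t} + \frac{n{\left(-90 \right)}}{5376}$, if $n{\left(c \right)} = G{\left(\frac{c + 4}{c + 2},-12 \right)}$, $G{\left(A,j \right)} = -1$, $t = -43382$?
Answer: $\frac{123537605}{116610816} \approx 1.0594$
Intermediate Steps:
$n{\left(c \right)} = -1$
$- \frac{45967}{t} + \frac{n{\left(-90 \right)}}{5376} = - \frac{45967}{-43382} - \frac{1}{5376} = \left(-45967\right) \left(- \frac{1}{43382}\right) - \frac{1}{5376} = \frac{45967}{43382} - \frac{1}{5376} = \frac{123537605}{116610816}$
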